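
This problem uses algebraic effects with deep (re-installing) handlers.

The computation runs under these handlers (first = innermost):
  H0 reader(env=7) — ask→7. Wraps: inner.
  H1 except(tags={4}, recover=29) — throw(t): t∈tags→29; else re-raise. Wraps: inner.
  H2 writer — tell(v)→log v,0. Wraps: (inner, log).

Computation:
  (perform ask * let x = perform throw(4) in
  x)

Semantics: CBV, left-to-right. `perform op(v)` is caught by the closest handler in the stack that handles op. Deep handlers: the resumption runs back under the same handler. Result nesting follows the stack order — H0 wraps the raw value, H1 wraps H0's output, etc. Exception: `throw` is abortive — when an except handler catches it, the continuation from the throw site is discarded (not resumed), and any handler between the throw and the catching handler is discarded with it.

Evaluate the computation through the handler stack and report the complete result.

Evaluation trace:
ask @ H0 ⇒ 7
throw(4) @ H1 caught ⇒ 29
H2 returns (29, ())
= (29, ())

Answer: (29, ())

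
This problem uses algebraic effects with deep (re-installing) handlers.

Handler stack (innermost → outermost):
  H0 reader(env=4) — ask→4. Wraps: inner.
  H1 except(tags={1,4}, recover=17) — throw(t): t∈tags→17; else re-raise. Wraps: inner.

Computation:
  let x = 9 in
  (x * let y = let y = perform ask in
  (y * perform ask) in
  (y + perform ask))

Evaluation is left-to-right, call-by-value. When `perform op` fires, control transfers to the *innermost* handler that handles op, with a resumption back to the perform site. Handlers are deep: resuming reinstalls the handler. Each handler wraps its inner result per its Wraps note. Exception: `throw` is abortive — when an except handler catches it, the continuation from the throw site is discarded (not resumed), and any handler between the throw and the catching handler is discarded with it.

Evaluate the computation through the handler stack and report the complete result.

Answer: 180

Working:
ask @ H0 ⇒ 4
ask @ H0 ⇒ 4
ask @ H0 ⇒ 4
H0 returns 180
H1 returns 180
= 180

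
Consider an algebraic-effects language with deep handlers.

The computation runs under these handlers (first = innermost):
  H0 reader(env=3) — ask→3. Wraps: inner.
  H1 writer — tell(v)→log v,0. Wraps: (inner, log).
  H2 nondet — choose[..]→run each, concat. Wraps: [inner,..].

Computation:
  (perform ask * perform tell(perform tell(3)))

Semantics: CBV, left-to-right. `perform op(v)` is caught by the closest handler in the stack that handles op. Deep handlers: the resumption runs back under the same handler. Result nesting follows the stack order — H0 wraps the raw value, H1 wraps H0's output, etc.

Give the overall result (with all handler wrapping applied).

Evaluation trace:
ask @ H0 ⇒ 3
tell(3) @ H1 ⇒ log+=3
tell(0) @ H1 ⇒ log+=0
H0 returns 0
H1 returns (0, (3, 0))
H2 returns [(0, (3, 0))]
= [(0, (3, 0))]

Answer: [(0, (3, 0))]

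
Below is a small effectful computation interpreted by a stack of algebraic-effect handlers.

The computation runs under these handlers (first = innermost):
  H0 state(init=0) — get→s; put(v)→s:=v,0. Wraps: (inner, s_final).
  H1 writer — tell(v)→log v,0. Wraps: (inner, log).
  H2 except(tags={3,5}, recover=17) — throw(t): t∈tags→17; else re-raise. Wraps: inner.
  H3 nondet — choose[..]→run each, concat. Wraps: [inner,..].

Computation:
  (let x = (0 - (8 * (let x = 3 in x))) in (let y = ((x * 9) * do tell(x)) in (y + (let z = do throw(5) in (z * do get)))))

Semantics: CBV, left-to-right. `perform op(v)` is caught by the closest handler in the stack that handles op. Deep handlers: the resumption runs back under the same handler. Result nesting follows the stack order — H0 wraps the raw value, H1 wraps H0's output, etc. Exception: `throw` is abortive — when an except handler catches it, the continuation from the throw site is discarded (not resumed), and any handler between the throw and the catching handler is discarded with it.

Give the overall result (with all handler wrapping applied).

Answer: [17]

Working:
tell(-24) @ H1 ⇒ log+=-24
throw(5) @ H2 caught ⇒ 17
H3 returns [17]
= [17]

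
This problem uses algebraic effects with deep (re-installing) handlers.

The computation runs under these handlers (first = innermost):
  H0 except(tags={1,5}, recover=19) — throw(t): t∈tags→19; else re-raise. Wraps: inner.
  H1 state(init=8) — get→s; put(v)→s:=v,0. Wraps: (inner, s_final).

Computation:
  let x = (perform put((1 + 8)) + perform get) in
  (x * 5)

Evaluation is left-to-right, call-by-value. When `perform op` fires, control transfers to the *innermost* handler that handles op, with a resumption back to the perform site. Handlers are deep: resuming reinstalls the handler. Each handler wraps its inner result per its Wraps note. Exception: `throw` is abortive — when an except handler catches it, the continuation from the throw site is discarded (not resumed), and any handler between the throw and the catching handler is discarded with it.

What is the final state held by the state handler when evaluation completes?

Working:
put(9) @ H1 ⇒ s:=9
get @ H1 ⇒ 9
H0 returns 45
H1 returns (45, 9)
= (45, 9)

Answer: 9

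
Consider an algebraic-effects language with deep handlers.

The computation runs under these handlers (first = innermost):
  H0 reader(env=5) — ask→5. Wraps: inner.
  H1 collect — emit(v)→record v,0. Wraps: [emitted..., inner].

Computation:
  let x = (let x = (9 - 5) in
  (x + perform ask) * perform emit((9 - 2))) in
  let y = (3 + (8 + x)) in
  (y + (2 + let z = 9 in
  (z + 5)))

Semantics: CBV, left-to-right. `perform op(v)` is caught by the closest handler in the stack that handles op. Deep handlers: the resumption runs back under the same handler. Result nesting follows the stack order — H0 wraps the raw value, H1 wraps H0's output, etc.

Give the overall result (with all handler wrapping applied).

Working:
ask @ H0 ⇒ 5
emit(7) @ H1 ⇒ out+=7
H0 returns 27
H1 returns [7, 27]
= [7, 27]

Answer: [7, 27]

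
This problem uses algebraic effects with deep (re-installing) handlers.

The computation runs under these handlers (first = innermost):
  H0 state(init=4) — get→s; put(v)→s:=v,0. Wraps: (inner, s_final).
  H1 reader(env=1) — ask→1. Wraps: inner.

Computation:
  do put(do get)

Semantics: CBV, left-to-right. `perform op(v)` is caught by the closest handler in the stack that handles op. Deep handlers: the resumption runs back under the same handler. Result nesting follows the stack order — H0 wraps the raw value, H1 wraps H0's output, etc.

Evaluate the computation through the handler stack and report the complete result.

Answer: (0, 4)

Step-by-step:
get @ H0 ⇒ 4
put(4) @ H0 ⇒ s:=4
H0 returns (0, 4)
H1 returns (0, 4)
= (0, 4)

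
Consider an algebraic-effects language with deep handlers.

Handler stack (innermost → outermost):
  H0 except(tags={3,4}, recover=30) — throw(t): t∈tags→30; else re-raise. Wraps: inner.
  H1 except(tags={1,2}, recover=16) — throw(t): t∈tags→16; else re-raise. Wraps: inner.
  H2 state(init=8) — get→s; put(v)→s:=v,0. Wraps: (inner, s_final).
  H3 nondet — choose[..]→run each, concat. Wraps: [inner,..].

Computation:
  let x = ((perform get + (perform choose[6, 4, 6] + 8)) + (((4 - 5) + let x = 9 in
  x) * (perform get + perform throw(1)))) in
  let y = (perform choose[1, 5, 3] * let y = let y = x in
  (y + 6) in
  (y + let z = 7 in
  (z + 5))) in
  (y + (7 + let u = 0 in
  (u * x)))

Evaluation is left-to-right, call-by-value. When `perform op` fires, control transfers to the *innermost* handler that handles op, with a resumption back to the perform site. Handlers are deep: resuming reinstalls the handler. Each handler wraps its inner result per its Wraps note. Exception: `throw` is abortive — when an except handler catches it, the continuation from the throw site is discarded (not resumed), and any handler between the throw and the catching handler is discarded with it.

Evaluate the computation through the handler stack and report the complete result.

Step-by-step:
get @ H2 ⇒ 8
choose[6, 4, 6] @ H3
  branch[0] choose=6:
    get @ H2 ⇒ 8
    throw(1) @ H0 re-raised
    throw(1) @ H1 caught ⇒ 16
    H2 returns (16, 8)
    H3 returns [(16, 8)]
  branch[1] choose=4:
    get @ H2 ⇒ 8
    throw(1) @ H0 re-raised
    throw(1) @ H1 caught ⇒ 16
    H2 returns (16, 8)
    H3 returns [(16, 8)]
  branch[2] choose=6:
    get @ H2 ⇒ 8
    throw(1) @ H0 re-raised
    throw(1) @ H1 caught ⇒ 16
    H2 returns (16, 8)
    H3 returns [(16, 8)]
= [(16, 8), (16, 8), (16, 8)]

Answer: [(16, 8), (16, 8), (16, 8)]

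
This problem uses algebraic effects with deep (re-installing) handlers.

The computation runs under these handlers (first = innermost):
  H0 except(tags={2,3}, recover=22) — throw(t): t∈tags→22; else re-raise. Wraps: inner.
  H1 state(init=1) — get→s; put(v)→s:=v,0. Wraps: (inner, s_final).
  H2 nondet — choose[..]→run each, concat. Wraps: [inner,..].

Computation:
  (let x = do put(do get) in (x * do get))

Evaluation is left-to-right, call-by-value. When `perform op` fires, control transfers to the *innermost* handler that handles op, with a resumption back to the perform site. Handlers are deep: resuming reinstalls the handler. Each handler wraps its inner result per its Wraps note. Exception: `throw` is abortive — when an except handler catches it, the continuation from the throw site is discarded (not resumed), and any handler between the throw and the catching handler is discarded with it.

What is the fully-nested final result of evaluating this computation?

Answer: [(0, 1)]

Working:
get @ H1 ⇒ 1
put(1) @ H1 ⇒ s:=1
get @ H1 ⇒ 1
H0 returns 0
H1 returns (0, 1)
H2 returns [(0, 1)]
= [(0, 1)]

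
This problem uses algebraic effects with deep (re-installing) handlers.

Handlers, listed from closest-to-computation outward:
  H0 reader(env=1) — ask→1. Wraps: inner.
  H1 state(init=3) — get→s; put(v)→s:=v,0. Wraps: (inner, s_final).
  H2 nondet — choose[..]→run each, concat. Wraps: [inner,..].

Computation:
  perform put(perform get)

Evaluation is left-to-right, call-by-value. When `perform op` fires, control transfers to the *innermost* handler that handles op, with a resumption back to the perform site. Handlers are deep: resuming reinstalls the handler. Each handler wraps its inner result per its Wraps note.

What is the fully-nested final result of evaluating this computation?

Evaluation trace:
get @ H1 ⇒ 3
put(3) @ H1 ⇒ s:=3
H0 returns 0
H1 returns (0, 3)
H2 returns [(0, 3)]
= [(0, 3)]

Answer: [(0, 3)]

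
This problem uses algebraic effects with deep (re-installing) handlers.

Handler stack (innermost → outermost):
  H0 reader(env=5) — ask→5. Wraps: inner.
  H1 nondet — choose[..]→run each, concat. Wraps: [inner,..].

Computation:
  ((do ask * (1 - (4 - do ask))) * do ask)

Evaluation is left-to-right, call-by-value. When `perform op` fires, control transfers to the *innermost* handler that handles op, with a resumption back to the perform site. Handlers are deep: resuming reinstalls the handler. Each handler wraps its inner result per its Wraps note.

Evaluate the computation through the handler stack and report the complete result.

Working:
ask @ H0 ⇒ 5
ask @ H0 ⇒ 5
ask @ H0 ⇒ 5
H0 returns 50
H1 returns [50]
= [50]

Answer: [50]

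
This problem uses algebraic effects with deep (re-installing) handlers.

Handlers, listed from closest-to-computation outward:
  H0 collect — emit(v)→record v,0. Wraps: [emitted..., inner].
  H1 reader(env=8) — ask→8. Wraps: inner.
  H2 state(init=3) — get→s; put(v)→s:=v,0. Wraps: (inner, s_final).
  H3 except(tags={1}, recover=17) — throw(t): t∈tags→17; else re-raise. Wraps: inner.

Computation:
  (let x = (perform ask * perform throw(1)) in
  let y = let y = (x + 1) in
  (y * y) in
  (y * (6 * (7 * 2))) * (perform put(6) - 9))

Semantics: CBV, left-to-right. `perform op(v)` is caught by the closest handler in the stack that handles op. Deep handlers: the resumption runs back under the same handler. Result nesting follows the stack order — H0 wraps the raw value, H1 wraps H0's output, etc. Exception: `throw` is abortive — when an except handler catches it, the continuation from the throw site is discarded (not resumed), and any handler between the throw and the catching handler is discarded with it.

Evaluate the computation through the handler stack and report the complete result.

Answer: 17

Evaluation trace:
ask @ H1 ⇒ 8
throw(1) @ H3 caught ⇒ 17
= 17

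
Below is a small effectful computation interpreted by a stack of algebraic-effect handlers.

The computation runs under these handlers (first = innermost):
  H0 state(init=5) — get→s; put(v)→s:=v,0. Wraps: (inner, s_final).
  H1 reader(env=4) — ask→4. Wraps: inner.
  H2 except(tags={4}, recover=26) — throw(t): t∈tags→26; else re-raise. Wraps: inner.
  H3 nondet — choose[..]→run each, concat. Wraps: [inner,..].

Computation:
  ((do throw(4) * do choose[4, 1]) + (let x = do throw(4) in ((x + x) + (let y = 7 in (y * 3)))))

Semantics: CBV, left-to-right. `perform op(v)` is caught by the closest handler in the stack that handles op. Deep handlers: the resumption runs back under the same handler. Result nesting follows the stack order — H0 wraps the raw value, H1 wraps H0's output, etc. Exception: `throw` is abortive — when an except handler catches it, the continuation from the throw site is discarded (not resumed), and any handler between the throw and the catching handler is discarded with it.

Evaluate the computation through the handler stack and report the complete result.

Answer: [26]

Evaluation trace:
throw(4) @ H2 caught ⇒ 26
H3 returns [26]
= [26]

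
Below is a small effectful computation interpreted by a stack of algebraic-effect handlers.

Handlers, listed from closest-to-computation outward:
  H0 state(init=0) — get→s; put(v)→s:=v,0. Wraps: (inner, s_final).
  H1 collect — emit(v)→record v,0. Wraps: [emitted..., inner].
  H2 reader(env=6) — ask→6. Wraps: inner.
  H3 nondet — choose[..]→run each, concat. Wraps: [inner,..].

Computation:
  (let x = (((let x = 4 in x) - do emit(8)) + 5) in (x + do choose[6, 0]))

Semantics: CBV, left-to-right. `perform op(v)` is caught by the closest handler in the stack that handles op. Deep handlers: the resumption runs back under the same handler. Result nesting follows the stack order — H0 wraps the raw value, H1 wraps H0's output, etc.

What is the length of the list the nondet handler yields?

Answer: 2

Step-by-step:
emit(8) @ H1 ⇒ out+=8
choose[6, 0] @ H3
  branch[0] choose=6:
    H0 returns (15, 0)
    H1 returns [8, (15, 0)]
    H2 returns [8, (15, 0)]
    H3 returns [[8, (15, 0)]]
  branch[1] choose=0:
    H0 returns (9, 0)
    H1 returns [8, (9, 0)]
    H2 returns [8, (9, 0)]
    H3 returns [[8, (9, 0)]]
= [[8, (15, 0)], [8, (9, 0)]]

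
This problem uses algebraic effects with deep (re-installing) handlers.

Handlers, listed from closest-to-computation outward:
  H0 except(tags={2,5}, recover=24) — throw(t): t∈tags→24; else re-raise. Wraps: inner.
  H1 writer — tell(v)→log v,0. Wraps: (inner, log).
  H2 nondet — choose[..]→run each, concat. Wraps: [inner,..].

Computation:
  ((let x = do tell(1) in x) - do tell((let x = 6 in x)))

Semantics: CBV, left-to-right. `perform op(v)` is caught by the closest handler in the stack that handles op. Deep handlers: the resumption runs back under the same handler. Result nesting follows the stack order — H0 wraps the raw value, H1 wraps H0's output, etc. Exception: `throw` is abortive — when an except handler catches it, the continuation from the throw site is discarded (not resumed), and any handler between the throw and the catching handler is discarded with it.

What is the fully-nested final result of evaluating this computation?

Step-by-step:
tell(1) @ H1 ⇒ log+=1
tell(6) @ H1 ⇒ log+=6
H0 returns 0
H1 returns (0, (1, 6))
H2 returns [(0, (1, 6))]
= [(0, (1, 6))]

Answer: [(0, (1, 6))]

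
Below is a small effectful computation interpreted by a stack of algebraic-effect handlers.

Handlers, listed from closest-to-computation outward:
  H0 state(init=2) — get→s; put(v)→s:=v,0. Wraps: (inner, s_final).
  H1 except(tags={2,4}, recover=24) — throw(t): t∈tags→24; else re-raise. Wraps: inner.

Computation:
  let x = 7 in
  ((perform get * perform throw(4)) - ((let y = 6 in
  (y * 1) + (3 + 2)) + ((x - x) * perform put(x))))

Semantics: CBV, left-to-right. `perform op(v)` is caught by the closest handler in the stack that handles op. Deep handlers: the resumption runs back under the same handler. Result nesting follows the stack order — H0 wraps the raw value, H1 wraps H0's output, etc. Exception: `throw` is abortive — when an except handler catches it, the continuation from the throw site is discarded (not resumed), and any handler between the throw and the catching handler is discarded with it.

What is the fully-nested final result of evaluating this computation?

Answer: 24

Working:
get @ H0 ⇒ 2
throw(4) @ H1 caught ⇒ 24
= 24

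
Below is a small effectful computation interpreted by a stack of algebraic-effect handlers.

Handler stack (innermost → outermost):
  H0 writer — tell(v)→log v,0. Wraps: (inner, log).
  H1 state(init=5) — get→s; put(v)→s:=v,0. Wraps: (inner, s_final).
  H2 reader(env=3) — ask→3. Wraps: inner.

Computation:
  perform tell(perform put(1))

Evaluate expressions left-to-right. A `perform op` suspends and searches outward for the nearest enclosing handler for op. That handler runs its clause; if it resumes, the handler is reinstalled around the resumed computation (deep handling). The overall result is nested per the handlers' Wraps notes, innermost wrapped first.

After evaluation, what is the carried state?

Evaluation trace:
put(1) @ H1 ⇒ s:=1
tell(0) @ H0 ⇒ log+=0
H0 returns (0, (0))
H1 returns ((0, (0)), 1)
H2 returns ((0, (0)), 1)
= ((0, (0)), 1)

Answer: 1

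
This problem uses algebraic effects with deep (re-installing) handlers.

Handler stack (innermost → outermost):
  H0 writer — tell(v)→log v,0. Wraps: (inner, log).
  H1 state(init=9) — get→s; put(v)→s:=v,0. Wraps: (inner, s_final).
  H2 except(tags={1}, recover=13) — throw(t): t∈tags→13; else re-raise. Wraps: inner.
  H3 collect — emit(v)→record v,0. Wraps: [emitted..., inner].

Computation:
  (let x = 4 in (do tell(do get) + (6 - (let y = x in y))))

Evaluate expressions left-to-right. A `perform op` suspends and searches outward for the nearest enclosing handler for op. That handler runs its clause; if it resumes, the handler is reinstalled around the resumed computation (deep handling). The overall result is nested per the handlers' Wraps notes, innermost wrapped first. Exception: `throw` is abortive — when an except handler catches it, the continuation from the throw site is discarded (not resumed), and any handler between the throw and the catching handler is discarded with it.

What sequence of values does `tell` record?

Answer: (9)

Step-by-step:
get @ H1 ⇒ 9
tell(9) @ H0 ⇒ log+=9
H0 returns (2, (9))
H1 returns ((2, (9)), 9)
H2 returns ((2, (9)), 9)
H3 returns [((2, (9)), 9)]
= [((2, (9)), 9)]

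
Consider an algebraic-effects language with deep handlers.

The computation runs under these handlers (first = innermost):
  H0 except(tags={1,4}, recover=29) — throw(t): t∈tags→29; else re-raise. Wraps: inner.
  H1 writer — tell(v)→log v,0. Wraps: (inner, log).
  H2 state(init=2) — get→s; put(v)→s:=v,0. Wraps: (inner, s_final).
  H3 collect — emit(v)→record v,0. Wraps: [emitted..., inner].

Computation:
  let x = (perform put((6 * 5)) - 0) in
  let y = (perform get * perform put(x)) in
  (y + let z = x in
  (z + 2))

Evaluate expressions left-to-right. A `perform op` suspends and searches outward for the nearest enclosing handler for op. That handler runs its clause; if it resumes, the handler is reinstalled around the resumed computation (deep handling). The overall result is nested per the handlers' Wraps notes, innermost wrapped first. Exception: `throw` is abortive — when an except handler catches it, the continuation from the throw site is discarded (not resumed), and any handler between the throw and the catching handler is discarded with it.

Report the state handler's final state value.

Step-by-step:
put(30) @ H2 ⇒ s:=30
get @ H2 ⇒ 30
put(0) @ H2 ⇒ s:=0
H0 returns 2
H1 returns (2, ())
H2 returns ((2, ()), 0)
H3 returns [((2, ()), 0)]
= [((2, ()), 0)]

Answer: 0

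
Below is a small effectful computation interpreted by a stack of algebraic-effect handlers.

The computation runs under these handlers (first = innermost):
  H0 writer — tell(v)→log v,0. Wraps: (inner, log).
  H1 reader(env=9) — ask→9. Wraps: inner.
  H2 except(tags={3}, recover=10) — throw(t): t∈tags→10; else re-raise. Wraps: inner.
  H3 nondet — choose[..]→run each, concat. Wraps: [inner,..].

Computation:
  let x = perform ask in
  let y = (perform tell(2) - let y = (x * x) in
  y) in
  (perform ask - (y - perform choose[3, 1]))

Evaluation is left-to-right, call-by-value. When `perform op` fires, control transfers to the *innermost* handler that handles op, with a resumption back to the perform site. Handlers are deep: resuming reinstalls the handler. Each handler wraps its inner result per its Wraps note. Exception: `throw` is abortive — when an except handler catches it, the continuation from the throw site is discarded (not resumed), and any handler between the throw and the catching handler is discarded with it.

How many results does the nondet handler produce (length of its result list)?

Answer: 2

Working:
ask @ H1 ⇒ 9
tell(2) @ H0 ⇒ log+=2
ask @ H1 ⇒ 9
choose[3, 1] @ H3
  branch[0] choose=3:
    H0 returns (93, (2))
    H1 returns (93, (2))
    H2 returns (93, (2))
    H3 returns [(93, (2))]
  branch[1] choose=1:
    H0 returns (91, (2))
    H1 returns (91, (2))
    H2 returns (91, (2))
    H3 returns [(91, (2))]
= [(93, (2)), (91, (2))]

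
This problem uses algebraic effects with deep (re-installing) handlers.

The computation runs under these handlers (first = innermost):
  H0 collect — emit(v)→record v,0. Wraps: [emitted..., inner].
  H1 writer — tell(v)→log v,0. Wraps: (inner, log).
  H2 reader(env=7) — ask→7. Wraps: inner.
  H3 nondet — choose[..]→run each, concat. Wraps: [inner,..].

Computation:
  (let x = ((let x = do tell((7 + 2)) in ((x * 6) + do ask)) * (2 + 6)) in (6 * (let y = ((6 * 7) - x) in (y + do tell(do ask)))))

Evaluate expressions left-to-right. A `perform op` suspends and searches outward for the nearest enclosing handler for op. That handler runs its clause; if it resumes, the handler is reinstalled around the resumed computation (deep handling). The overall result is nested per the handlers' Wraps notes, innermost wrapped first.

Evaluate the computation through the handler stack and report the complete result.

Answer: [([-84], (9, 7))]

Working:
tell(9) @ H1 ⇒ log+=9
ask @ H2 ⇒ 7
ask @ H2 ⇒ 7
tell(7) @ H1 ⇒ log+=7
H0 returns [-84]
H1 returns ([-84], (9, 7))
H2 returns ([-84], (9, 7))
H3 returns [([-84], (9, 7))]
= [([-84], (9, 7))]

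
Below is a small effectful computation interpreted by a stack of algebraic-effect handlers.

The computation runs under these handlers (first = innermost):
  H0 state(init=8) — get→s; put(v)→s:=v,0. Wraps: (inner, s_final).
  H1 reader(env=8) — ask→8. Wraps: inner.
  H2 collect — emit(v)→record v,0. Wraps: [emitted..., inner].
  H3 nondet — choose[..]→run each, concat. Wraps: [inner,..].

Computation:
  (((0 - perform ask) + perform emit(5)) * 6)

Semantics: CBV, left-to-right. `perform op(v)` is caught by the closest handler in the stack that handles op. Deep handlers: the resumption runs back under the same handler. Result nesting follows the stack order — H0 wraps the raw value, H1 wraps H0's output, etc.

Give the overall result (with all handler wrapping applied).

Answer: [[5, (-48, 8)]]

Evaluation trace:
ask @ H1 ⇒ 8
emit(5) @ H2 ⇒ out+=5
H0 returns (-48, 8)
H1 returns (-48, 8)
H2 returns [5, (-48, 8)]
H3 returns [[5, (-48, 8)]]
= [[5, (-48, 8)]]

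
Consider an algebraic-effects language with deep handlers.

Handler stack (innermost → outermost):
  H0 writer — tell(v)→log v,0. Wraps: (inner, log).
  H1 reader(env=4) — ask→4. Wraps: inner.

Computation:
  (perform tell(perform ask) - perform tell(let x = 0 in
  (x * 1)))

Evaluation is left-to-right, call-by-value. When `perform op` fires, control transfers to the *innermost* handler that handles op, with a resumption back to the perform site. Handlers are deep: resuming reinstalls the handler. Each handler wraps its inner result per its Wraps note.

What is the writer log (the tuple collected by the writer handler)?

Step-by-step:
ask @ H1 ⇒ 4
tell(4) @ H0 ⇒ log+=4
tell(0) @ H0 ⇒ log+=0
H0 returns (0, (4, 0))
H1 returns (0, (4, 0))
= (0, (4, 0))

Answer: (4, 0)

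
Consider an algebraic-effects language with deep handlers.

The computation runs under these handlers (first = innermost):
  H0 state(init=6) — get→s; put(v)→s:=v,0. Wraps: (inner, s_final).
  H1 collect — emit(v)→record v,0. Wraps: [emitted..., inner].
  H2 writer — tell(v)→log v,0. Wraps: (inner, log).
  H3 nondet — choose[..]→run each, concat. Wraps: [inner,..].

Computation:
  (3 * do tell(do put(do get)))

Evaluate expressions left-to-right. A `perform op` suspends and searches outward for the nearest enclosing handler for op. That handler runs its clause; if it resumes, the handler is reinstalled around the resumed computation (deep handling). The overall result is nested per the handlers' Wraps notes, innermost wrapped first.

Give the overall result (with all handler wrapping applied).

Working:
get @ H0 ⇒ 6
put(6) @ H0 ⇒ s:=6
tell(0) @ H2 ⇒ log+=0
H0 returns (0, 6)
H1 returns [(0, 6)]
H2 returns ([(0, 6)], (0))
H3 returns [([(0, 6)], (0))]
= [([(0, 6)], (0))]

Answer: [([(0, 6)], (0))]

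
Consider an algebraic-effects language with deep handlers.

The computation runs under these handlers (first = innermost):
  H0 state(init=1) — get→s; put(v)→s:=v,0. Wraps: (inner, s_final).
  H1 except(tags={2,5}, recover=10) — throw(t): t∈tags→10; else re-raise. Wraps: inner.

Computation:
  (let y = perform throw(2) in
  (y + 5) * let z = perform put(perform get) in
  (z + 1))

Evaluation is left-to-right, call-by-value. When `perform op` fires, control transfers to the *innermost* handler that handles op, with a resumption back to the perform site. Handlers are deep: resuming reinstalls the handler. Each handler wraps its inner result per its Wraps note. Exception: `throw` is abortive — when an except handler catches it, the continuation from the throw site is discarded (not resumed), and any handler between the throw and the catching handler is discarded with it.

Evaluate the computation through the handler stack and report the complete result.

Answer: 10

Evaluation trace:
throw(2) @ H1 caught ⇒ 10
= 10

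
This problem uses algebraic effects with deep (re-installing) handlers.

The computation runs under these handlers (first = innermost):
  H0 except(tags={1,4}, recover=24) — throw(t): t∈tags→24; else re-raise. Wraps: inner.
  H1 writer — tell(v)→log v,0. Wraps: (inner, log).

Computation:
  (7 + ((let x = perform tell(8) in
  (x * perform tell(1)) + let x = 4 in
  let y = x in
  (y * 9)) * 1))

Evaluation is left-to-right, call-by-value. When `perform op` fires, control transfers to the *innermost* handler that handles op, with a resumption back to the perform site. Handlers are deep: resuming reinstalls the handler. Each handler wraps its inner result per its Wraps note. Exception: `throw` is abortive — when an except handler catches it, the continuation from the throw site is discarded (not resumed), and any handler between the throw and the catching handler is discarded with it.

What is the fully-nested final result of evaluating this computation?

Answer: (43, (8, 1))

Evaluation trace:
tell(8) @ H1 ⇒ log+=8
tell(1) @ H1 ⇒ log+=1
H0 returns 43
H1 returns (43, (8, 1))
= (43, (8, 1))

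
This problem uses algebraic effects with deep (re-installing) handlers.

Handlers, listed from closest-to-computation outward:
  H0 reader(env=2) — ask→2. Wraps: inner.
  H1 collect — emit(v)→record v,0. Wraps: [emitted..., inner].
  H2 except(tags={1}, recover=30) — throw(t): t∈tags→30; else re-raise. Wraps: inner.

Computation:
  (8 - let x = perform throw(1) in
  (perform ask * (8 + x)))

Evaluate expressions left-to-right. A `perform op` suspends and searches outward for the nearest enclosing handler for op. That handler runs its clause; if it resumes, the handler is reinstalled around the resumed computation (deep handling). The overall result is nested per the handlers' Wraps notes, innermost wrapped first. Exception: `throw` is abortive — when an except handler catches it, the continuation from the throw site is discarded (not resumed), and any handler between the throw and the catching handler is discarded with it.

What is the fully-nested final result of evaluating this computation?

Answer: 30

Step-by-step:
throw(1) @ H2 caught ⇒ 30
= 30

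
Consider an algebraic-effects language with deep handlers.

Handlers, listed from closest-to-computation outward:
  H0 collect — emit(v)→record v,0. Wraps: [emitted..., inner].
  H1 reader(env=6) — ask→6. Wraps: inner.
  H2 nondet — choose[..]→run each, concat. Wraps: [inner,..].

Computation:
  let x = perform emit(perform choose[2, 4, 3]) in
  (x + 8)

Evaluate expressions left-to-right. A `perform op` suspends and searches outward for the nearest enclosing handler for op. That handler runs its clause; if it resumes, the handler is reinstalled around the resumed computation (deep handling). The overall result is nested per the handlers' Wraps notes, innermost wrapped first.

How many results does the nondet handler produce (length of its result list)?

Answer: 3

Evaluation trace:
choose[2, 4, 3] @ H2
  branch[0] choose=2:
    emit(2) @ H0 ⇒ out+=2
    H0 returns [2, 8]
    H1 returns [2, 8]
    H2 returns [[2, 8]]
  branch[1] choose=4:
    emit(4) @ H0 ⇒ out+=4
    H0 returns [4, 8]
    H1 returns [4, 8]
    H2 returns [[4, 8]]
  branch[2] choose=3:
    emit(3) @ H0 ⇒ out+=3
    H0 returns [3, 8]
    H1 returns [3, 8]
    H2 returns [[3, 8]]
= [[2, 8], [4, 8], [3, 8]]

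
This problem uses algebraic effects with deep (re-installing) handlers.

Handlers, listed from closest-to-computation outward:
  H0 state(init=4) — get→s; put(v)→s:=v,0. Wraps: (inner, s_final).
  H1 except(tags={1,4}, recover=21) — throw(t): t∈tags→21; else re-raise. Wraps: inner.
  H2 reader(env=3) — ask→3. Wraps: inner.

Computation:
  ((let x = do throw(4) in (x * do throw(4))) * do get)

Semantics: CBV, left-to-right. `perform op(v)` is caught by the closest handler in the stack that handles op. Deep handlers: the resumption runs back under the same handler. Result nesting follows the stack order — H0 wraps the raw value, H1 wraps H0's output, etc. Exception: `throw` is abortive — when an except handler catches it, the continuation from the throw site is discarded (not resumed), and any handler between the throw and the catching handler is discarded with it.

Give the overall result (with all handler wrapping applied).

Working:
throw(4) @ H1 caught ⇒ 21
H2 returns 21
= 21

Answer: 21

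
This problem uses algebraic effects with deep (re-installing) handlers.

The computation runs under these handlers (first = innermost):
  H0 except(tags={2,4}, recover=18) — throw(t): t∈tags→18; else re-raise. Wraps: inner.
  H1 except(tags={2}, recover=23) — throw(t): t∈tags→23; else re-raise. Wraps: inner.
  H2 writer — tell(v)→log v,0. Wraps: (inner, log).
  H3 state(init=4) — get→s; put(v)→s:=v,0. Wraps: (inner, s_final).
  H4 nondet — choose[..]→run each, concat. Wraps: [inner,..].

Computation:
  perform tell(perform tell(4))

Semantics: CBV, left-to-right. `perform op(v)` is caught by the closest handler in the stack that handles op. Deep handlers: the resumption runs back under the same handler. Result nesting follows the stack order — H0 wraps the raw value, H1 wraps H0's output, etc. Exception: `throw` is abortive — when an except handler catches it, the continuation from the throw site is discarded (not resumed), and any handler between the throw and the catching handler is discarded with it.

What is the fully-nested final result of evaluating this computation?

Answer: [((0, (4, 0)), 4)]

Step-by-step:
tell(4) @ H2 ⇒ log+=4
tell(0) @ H2 ⇒ log+=0
H0 returns 0
H1 returns 0
H2 returns (0, (4, 0))
H3 returns ((0, (4, 0)), 4)
H4 returns [((0, (4, 0)), 4)]
= [((0, (4, 0)), 4)]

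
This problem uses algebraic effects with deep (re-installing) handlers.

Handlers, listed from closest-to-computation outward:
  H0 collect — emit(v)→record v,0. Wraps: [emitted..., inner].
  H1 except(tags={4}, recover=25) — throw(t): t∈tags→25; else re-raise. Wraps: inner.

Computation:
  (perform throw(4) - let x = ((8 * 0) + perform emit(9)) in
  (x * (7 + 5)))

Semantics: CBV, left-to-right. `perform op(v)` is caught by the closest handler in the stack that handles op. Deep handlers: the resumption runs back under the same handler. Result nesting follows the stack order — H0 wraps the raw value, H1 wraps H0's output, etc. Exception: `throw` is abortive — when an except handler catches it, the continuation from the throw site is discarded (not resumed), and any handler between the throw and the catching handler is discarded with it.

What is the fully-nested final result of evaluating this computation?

Answer: 25

Evaluation trace:
throw(4) @ H1 caught ⇒ 25
= 25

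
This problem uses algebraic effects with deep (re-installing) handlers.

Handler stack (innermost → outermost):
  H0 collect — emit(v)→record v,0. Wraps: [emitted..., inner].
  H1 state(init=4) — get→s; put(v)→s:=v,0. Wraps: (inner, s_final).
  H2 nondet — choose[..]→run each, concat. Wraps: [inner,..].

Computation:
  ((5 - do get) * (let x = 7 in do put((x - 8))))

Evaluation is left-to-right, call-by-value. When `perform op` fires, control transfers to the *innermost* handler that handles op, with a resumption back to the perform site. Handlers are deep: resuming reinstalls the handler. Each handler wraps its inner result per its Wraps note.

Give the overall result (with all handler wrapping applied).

Step-by-step:
get @ H1 ⇒ 4
put(-1) @ H1 ⇒ s:=-1
H0 returns [0]
H1 returns ([0], -1)
H2 returns [([0], -1)]
= [([0], -1)]

Answer: [([0], -1)]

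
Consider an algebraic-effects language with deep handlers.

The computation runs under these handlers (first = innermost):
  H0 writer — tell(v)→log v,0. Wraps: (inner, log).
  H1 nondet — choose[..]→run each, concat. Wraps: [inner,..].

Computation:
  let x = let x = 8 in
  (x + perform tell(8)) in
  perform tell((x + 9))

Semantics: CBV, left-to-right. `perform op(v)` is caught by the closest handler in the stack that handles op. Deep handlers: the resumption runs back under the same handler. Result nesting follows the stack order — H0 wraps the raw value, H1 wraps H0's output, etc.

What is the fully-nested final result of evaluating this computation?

Answer: [(0, (8, 17))]

Working:
tell(8) @ H0 ⇒ log+=8
tell(17) @ H0 ⇒ log+=17
H0 returns (0, (8, 17))
H1 returns [(0, (8, 17))]
= [(0, (8, 17))]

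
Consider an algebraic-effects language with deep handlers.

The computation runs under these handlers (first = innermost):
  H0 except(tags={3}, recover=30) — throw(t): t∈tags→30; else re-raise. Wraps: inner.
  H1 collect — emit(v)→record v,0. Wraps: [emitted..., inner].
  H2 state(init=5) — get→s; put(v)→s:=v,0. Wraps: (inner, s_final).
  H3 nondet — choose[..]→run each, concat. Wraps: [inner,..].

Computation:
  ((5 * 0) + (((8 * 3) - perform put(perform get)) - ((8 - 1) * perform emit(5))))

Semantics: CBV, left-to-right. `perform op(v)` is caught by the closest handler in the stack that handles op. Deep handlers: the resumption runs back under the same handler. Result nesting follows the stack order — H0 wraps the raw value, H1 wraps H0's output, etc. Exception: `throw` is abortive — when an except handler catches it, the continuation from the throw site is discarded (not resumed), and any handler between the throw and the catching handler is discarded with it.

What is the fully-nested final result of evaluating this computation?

Step-by-step:
get @ H2 ⇒ 5
put(5) @ H2 ⇒ s:=5
emit(5) @ H1 ⇒ out+=5
H0 returns 24
H1 returns [5, 24]
H2 returns ([5, 24], 5)
H3 returns [([5, 24], 5)]
= [([5, 24], 5)]

Answer: [([5, 24], 5)]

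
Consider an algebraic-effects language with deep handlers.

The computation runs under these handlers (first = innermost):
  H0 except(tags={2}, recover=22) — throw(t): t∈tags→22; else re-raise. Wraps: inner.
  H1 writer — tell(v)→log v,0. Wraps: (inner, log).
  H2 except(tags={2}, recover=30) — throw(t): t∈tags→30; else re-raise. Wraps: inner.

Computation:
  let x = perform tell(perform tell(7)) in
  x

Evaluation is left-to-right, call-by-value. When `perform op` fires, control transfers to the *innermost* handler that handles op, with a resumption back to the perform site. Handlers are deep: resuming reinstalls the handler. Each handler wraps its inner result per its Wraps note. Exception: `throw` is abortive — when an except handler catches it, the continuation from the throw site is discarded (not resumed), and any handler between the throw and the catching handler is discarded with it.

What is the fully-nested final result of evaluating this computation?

Working:
tell(7) @ H1 ⇒ log+=7
tell(0) @ H1 ⇒ log+=0
H0 returns 0
H1 returns (0, (7, 0))
H2 returns (0, (7, 0))
= (0, (7, 0))

Answer: (0, (7, 0))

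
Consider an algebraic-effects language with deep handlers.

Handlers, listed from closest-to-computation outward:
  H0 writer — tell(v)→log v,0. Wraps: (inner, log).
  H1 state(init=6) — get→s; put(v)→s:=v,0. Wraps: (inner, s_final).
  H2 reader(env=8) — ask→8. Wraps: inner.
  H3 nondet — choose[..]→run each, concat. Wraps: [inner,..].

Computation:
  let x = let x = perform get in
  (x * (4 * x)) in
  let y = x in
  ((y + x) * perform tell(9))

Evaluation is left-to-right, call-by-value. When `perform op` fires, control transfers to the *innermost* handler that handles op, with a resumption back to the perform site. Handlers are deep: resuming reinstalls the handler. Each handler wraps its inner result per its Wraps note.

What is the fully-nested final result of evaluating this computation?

Step-by-step:
get @ H1 ⇒ 6
tell(9) @ H0 ⇒ log+=9
H0 returns (0, (9))
H1 returns ((0, (9)), 6)
H2 returns ((0, (9)), 6)
H3 returns [((0, (9)), 6)]
= [((0, (9)), 6)]

Answer: [((0, (9)), 6)]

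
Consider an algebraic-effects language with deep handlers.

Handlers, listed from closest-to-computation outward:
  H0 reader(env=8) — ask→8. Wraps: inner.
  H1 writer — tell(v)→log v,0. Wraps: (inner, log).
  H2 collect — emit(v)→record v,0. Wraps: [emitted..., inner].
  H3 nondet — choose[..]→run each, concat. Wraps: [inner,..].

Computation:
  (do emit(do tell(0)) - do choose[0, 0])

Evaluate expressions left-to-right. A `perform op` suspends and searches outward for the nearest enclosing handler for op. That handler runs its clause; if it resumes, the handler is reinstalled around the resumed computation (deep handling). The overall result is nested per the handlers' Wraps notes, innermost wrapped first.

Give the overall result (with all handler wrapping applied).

Answer: [[0, (0, (0))], [0, (0, (0))]]

Step-by-step:
tell(0) @ H1 ⇒ log+=0
emit(0) @ H2 ⇒ out+=0
choose[0, 0] @ H3
  branch[0] choose=0:
    H0 returns 0
    H1 returns (0, (0))
    H2 returns [0, (0, (0))]
    H3 returns [[0, (0, (0))]]
  branch[1] choose=0:
    H0 returns 0
    H1 returns (0, (0))
    H2 returns [0, (0, (0))]
    H3 returns [[0, (0, (0))]]
= [[0, (0, (0))], [0, (0, (0))]]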